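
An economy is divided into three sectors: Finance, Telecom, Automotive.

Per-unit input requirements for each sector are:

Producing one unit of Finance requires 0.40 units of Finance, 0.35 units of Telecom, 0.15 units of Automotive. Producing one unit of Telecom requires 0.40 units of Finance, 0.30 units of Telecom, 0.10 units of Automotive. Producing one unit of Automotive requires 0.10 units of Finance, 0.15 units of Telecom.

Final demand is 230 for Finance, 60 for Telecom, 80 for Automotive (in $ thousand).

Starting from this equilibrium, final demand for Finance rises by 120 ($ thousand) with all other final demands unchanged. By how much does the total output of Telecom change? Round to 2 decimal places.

I − A =
  [   0.60    -0.40    -0.10]
  [  -0.35     0.70    -0.15]
  [  -0.15    -0.10     1.00]
Cofactors of I−A, C_ij = (−1)^(i+j)·(minor ij) (rows/columns in the sector order above):
  C_11 = (0.70)(1.00) − (-0.15)(-0.10) = 0.6850
  C_12 = −[(-0.35)(1.00) − (-0.15)(-0.15)] = 0.3725
  C_13 = (-0.35)(-0.10) − (0.70)(-0.15) = 0.1400
  C_21 = −[(-0.40)(1.00) − (-0.10)(-0.10)] = 0.4100
  C_22 = (0.60)(1.00) − (-0.10)(-0.15) = 0.5850
  C_23 = −[(0.60)(-0.10) − (-0.40)(-0.15)] = 0.1200
  C_31 = (-0.40)(-0.15) − (-0.10)(0.70) = 0.1300
  C_32 = −[(0.60)(-0.15) − (-0.10)(-0.35)] = 0.1250
  C_33 = (0.60)(0.70) − (-0.40)(-0.35) = 0.2800
det(I−A) = Σ_j (I−A)_1j·C_1j = (0.60)(0.6850) + (-0.40)(0.3725) + (-0.10)(0.1400) = 0.2480
adj(I−A) = Cᵀ =
  [ 0.6850   0.4100   0.1300]
  [ 0.3725   0.5850   0.1250]
  [ 0.1400   0.1200   0.2800]
(I − A)⁻¹ = adj(I−A) / det(I−A) ≈
  [   2.7621     1.6532     0.5242]
  [   1.5020     2.3589     0.5040]
  [   0.5645     0.4839     1.1290]
Δx = (I − A)⁻¹ Δd with Δd having +120 in the Finance component and 0 elsewhere.
So Δx_2 = L_21 · (+120), where L_21 = adj(I−A)_21 / det(I−A) = 0.3725 / 0.2480.
Δx_2 = 0.3725 × (+120) / 0.2480 = 44.70 / 0.2480 ≈ 180.24.

Δx_2 = 180.24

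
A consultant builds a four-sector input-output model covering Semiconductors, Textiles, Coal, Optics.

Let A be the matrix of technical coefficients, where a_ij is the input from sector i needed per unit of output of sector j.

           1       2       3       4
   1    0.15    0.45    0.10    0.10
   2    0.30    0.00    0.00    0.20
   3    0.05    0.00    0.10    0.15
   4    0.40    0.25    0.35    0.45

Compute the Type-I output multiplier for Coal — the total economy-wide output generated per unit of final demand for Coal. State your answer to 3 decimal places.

I − A =
  [   0.85    -0.45    -0.10    -0.10]
  [  -0.30     1.00     0.00    -0.20]
  [  -0.05     0.00     0.90    -0.15]
  [  -0.40    -0.25    -0.35     0.55]
Compute the cofactors C_ij = (−1)^(i+j)·(3×3 minor ij) of I−A; the adjugate is their transpose:
adj(I−A) = Cᵀ =
  [ 0.397500   0.225375   0.116500   0.186000]
  [ 0.208250   0.329625   0.094500   0.183500]
  [ 0.096250   0.072500   0.267250   0.116750]
  [ 0.445000   0.359875   0.297750   0.638500]
det(I−A) = Σ_j (I−A)_1j·C_1j = (0.85)(0.397500) + (-0.45)(0.208250) + (-0.10)(0.096250) + (-0.10)(0.445000) = 0.1900375
(I − A)⁻¹ = adj(I−A) / det(I−A) ≈
  [   2.0917     1.1860     0.6130     0.9788]
  [   1.0958     1.7345     0.4973     0.9656]
  [   0.5065     0.3815     1.4063     0.6144]
  [   2.3416     1.8937     1.5668     3.3599]
The output multiplier for sector j is the column-j sum of the Leontief inverse (I − A)⁻¹ = adj(I−A) / det(I−A).
Column 3 of adj(I−A): (0.116500, 0.094500, 0.267250, 0.297750); det(I−A) = 0.1900375.
m_3 = (0.116500 + 0.094500 + 0.267250 + 0.297750) / 0.1900375 = 0.776 / 0.1900375 ≈ 4.083.

m_3 = 4.083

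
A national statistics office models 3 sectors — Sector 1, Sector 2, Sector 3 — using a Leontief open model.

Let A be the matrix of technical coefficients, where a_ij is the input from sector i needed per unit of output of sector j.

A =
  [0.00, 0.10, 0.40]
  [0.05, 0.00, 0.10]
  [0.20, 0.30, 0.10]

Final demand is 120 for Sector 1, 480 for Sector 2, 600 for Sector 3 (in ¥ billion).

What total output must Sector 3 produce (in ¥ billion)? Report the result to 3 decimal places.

I − A =
  [   1.00    -0.10    -0.40]
  [  -0.05     1.00    -0.10]
  [  -0.20    -0.30     0.90]
Cofactors of I−A, C_ij = (−1)^(i+j)·(minor ij) (rows/columns in the sector order above):
  C_11 = (1.00)(0.90) − (-0.10)(-0.30) = 0.8700
  C_12 = −[(-0.05)(0.90) − (-0.10)(-0.20)] = 0.0650
  C_13 = (-0.05)(-0.30) − (1.00)(-0.20) = 0.2150
  C_21 = −[(-0.10)(0.90) − (-0.40)(-0.30)] = 0.2100
  C_22 = (1.00)(0.90) − (-0.40)(-0.20) = 0.8200
  C_23 = −[(1.00)(-0.30) − (-0.10)(-0.20)] = 0.3200
  C_31 = (-0.10)(-0.10) − (-0.40)(1.00) = 0.4100
  C_32 = −[(1.00)(-0.10) − (-0.40)(-0.05)] = 0.1200
  C_33 = (1.00)(1.00) − (-0.10)(-0.05) = 0.9950
det(I−A) = Σ_j (I−A)_1j·C_1j = (1.00)(0.8700) + (-0.10)(0.0650) + (-0.40)(0.2150) = 0.7775
adj(I−A) = Cᵀ =
  [ 0.8700   0.2100   0.4100]
  [ 0.0650   0.8200   0.1200]
  [ 0.2150   0.3200   0.9950]
(I − A)⁻¹ = adj(I−A) / det(I−A) ≈
  [   1.1190     0.2701     0.5273]
  [   0.0836     1.0547     0.1543]
  [   0.2765     0.4116     1.2797]
x = (I − A)⁻¹ d = adj(I−A)·d / det(I−A), with det(I−A) = 0.7775:
  x_1 = (0.8700·120 + 0.2100·480 + 0.4100·600) / 0.7775 = 451.20 / 0.7775 ≈ 580.322
  x_2 = (0.0650·120 + 0.8200·480 + 0.1200·600) / 0.7775 = 473.40 / 0.7775 ≈ 608.875
  x_3 = (0.2150·120 + 0.3200·480 + 0.9950·600) / 0.7775 = 776.40 / 0.7775 ≈ 998.585

x_3 = 998.585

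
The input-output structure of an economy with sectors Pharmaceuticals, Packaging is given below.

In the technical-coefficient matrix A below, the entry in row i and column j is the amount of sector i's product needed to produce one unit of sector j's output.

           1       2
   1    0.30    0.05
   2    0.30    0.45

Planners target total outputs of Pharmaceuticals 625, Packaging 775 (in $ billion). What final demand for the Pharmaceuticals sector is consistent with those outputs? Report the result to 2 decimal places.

I − A =
  [   0.70    -0.05]
  [  -0.30     0.55]
d = (I − A) x:
  d_1 = (+0.70)·625 + (-0.05)·775 = 398.75
  d_2 = (-0.30)·625 + (+0.55)·775 = 238.75

d_1 = 398.75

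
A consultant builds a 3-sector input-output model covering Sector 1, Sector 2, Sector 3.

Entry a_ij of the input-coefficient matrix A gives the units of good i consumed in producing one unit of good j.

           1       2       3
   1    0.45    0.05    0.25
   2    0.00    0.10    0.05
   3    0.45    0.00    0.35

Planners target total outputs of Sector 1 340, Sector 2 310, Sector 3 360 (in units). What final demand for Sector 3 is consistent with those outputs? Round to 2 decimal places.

I − A =
  [   0.55    -0.05    -0.25]
  [   0.00     0.90    -0.05]
  [  -0.45     0.00     0.65]
d = (I − A) x:
  d_1 = (+0.55)·340 + (-0.05)·310 + (-0.25)·360 = 81.50
  d_2 = (+0.00)·340 + (+0.90)·310 + (-0.05)·360 = 261.00
  d_3 = (-0.45)·340 + (+0.00)·310 + (+0.65)·360 = 81.00

d_3 = 81.00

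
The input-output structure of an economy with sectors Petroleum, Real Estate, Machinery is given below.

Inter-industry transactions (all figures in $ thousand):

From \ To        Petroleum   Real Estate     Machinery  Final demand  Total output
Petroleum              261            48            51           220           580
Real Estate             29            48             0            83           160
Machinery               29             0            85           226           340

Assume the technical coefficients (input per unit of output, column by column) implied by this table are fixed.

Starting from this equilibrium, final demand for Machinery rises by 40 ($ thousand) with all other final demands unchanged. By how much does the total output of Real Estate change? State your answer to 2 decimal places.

Technical coefficients a_ij = z_ij / X_j:
  a_PP = 261/580 = 0.45, a_RP = 29/580 = 0.05, a_MP = 29/580 = 0.05
  a_PR = 48/160 = 0.30, a_RR = 48/160 = 0.30, a_MR = 0/160 = 0.00
  a_PM = 51/340 = 0.15, a_RM = 0/340 = 0.00, a_MM = 85/340 = 0.25
I − A =
  [   0.55    -0.30    -0.15]
  [  -0.05     0.70     0.00]
  [  -0.05     0.00     0.75]
Cofactors of I−A, C_ij = (−1)^(i+j)·(minor ij) (rows/columns in the sector order above):
  C_11 = (0.70)(0.75) − (0.00)(0.00) = 0.5250
  C_12 = −[(-0.05)(0.75) − (0.00)(-0.05)] = 0.0375
  C_13 = (-0.05)(0.00) − (0.70)(-0.05) = 0.0350
  C_21 = −[(-0.30)(0.75) − (-0.15)(0.00)] = 0.2250
  C_22 = (0.55)(0.75) − (-0.15)(-0.05) = 0.4050
  C_23 = −[(0.55)(0.00) − (-0.30)(-0.05)] = 0.0150
  C_31 = (-0.30)(0.00) − (-0.15)(0.70) = 0.1050
  C_32 = −[(0.55)(0.00) − (-0.15)(-0.05)] = 0.0075
  C_33 = (0.55)(0.70) − (-0.30)(-0.05) = 0.3700
det(I−A) = Σ_j (I−A)_1j·C_1j = (0.55)(0.5250) + (-0.30)(0.0375) + (-0.15)(0.0350) = 0.27225
adj(I−A) = Cᵀ =
  [ 0.5250   0.2250   0.1050]
  [ 0.0375   0.4050   0.0075]
  [ 0.0350   0.0150   0.3700]
(I − A)⁻¹ = adj(I−A) / det(I−A) ≈
  [   1.9284     0.8264     0.3857]
  [   0.1377     1.4876     0.0275]
  [   0.1286     0.0551     1.3590]
Δx = (I − A)⁻¹ Δd with Δd having +40 in the Machinery component and 0 elsewhere.
So Δx_R = L_RM · (+40), where L_RM = adj(I−A)_RM / det(I−A) = 0.0075 / 0.27225.
Δx_R = 0.0075 × (+40) / 0.27225 = 0.30 / 0.27225 ≈ 1.10.

Δx_R = 1.10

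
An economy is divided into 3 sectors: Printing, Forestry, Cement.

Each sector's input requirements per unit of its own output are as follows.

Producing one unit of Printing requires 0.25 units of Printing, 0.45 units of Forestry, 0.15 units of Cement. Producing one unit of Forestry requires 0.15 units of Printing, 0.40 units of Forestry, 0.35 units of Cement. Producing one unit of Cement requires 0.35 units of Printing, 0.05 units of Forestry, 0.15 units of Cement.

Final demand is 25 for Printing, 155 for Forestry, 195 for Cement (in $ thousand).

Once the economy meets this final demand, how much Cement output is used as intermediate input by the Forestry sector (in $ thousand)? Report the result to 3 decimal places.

z_32 = 216.087

I − A =
  [   0.75    -0.15    -0.35]
  [  -0.45     0.60    -0.05]
  [  -0.15    -0.35     0.85]
Cofactors of I−A, C_ij = (−1)^(i+j)·(minor ij) (rows/columns in the sector order above):
  C_11 = (0.60)(0.85) − (-0.05)(-0.35) = 0.4925
  C_12 = −[(-0.45)(0.85) − (-0.05)(-0.15)] = 0.3900
  C_13 = (-0.45)(-0.35) − (0.60)(-0.15) = 0.2475
  C_21 = −[(-0.15)(0.85) − (-0.35)(-0.35)] = 0.2500
  C_22 = (0.75)(0.85) − (-0.35)(-0.15) = 0.5850
  C_23 = −[(0.75)(-0.35) − (-0.15)(-0.15)] = 0.2850
  C_31 = (-0.15)(-0.05) − (-0.35)(0.60) = 0.2175
  C_32 = −[(0.75)(-0.05) − (-0.35)(-0.45)] = 0.1950
  C_33 = (0.75)(0.60) − (-0.15)(-0.45) = 0.3825
det(I−A) = Σ_j (I−A)_1j·C_1j = (0.75)(0.4925) + (-0.15)(0.3900) + (-0.35)(0.2475) = 0.22425
adj(I−A) = Cᵀ =
  [ 0.4925   0.2500   0.2175]
  [ 0.3900   0.5850   0.1950]
  [ 0.2475   0.2850   0.3825]
(I − A)⁻¹ = adj(I−A) / det(I−A) ≈
  [   2.1962     1.1148     0.9699]
  [   1.7391     2.6087     0.8696]
  [   1.1037     1.2709     1.7057]
First solve x = (I − A)⁻¹ d = adj(I−A)·d / det(I−A); in particular x_2 = (0.3900·25 + 0.5850·155 + 0.1950·195) / 0.22425 = 138.45 / 0.22425 ≈ 617.39130.
Intermediate flow from 3 to 2: z_32 = a_32 · x_2 = 0.35 × 138.45 / 0.22425 = 48.4575 / 0.22425 ≈ 216.087.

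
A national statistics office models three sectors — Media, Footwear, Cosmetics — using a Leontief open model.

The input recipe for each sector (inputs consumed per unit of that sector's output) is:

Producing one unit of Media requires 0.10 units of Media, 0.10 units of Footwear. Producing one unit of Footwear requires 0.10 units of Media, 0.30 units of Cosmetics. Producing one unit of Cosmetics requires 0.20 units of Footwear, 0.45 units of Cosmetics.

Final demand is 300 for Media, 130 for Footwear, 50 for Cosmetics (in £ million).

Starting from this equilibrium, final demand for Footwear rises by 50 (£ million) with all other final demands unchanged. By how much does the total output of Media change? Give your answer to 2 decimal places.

Δx_1 = 6.31

I − A =
  [   0.90    -0.10     0.00]
  [  -0.10     1.00    -0.20]
  [   0.00    -0.30     0.55]
Cofactors of I−A, C_ij = (−1)^(i+j)·(minor ij) (rows/columns in the sector order above):
  C_11 = (1.00)(0.55) − (-0.20)(-0.30) = 0.4900
  C_12 = −[(-0.10)(0.55) − (-0.20)(0.00)] = 0.0550
  C_13 = (-0.10)(-0.30) − (1.00)(0.00) = 0.0300
  C_21 = −[(-0.10)(0.55) − (0.00)(-0.30)] = 0.0550
  C_22 = (0.90)(0.55) − (0.00)(0.00) = 0.4950
  C_23 = −[(0.90)(-0.30) − (-0.10)(0.00)] = 0.2700
  C_31 = (-0.10)(-0.20) − (0.00)(1.00) = 0.0200
  C_32 = −[(0.90)(-0.20) − (0.00)(-0.10)] = 0.1800
  C_33 = (0.90)(1.00) − (-0.10)(-0.10) = 0.8900
det(I−A) = Σ_j (I−A)_1j·C_1j = (0.90)(0.4900) + (-0.10)(0.0550) + (0.00)(0.0300) = 0.4355
adj(I−A) = Cᵀ =
  [ 0.4900   0.0550   0.0200]
  [ 0.0550   0.4950   0.1800]
  [ 0.0300   0.2700   0.8900]
(I − A)⁻¹ = adj(I−A) / det(I−A) ≈
  [   1.1251     0.1263     0.0459]
  [   0.1263     1.1366     0.4133]
  [   0.0689     0.6200     2.0436]
Δx = (I − A)⁻¹ Δd with Δd having +50 in the Footwear component and 0 elsewhere.
So Δx_1 = L_12 · (+50), where L_12 = adj(I−A)_12 / det(I−A) = 0.0550 / 0.4355.
Δx_1 = 0.0550 × (+50) / 0.4355 = 2.75 / 0.4355 ≈ 6.31.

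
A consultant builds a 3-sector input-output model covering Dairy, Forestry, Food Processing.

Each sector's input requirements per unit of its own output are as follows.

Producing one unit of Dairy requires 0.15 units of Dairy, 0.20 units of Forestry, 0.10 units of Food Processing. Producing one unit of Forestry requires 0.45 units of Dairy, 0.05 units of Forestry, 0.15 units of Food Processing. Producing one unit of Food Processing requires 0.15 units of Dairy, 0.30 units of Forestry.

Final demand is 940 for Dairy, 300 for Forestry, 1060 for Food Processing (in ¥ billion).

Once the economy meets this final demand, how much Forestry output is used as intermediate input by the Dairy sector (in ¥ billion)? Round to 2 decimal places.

I − A =
  [   0.85    -0.45    -0.15]
  [  -0.20     0.95    -0.30]
  [  -0.10    -0.15     1.00]
Cofactors of I−A, C_ij = (−1)^(i+j)·(minor ij) (rows/columns in the sector order above):
  C_11 = (0.95)(1.00) − (-0.30)(-0.15) = 0.9050
  C_12 = −[(-0.20)(1.00) − (-0.30)(-0.10)] = 0.2300
  C_13 = (-0.20)(-0.15) − (0.95)(-0.10) = 0.1250
  C_21 = −[(-0.45)(1.00) − (-0.15)(-0.15)] = 0.4725
  C_22 = (0.85)(1.00) − (-0.15)(-0.10) = 0.8350
  C_23 = −[(0.85)(-0.15) − (-0.45)(-0.10)] = 0.1725
  C_31 = (-0.45)(-0.30) − (-0.15)(0.95) = 0.2775
  C_32 = −[(0.85)(-0.30) − (-0.15)(-0.20)] = 0.2850
  C_33 = (0.85)(0.95) − (-0.45)(-0.20) = 0.7175
det(I−A) = Σ_j (I−A)_1j·C_1j = (0.85)(0.9050) + (-0.45)(0.2300) + (-0.15)(0.1250) = 0.6470
adj(I−A) = Cᵀ =
  [ 0.9050   0.4725   0.2775]
  [ 0.2300   0.8350   0.2850]
  [ 0.1250   0.1725   0.7175]
(I − A)⁻¹ = adj(I−A) / det(I−A) ≈
  [   1.3988     0.7303     0.4289]
  [   0.3555     1.2906     0.4405]
  [   0.1932     0.2666     1.1090]
First solve x = (I − A)⁻¹ d = adj(I−A)·d / det(I−A); in particular x_1 = (0.9050·940 + 0.4725·300 + 0.2775·1060) / 0.6470 = 1286.60 / 0.6470 ≈ 1988.5626.
Intermediate flow from 2 to 1: z_21 = a_21 · x_1 = 0.20 × 1286.60 / 0.6470 = 257.32 / 0.6470 ≈ 397.71.

z_21 = 397.71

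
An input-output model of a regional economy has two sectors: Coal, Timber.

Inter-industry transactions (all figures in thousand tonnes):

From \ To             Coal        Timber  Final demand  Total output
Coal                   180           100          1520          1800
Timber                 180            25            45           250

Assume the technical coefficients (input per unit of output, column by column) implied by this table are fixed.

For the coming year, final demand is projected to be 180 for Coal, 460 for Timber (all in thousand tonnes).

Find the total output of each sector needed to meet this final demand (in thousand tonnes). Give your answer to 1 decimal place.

x_C = 449.4, x_T = 561.0

Technical coefficients a_ij = z_ij / X_j:
  a_CC = 180/1800 = 0.10, a_TC = 180/1800 = 0.10
  a_CT = 100/250 = 0.40, a_TT = 25/250 = 0.10
I − A =
  [   0.90    -0.40]
  [  -0.10     0.90]
det(I−A) = (0.90)(0.90) − (-0.40)(-0.10) = 0.7700
adj(I−A) = [[0.90, 0.40], [0.10, 0.90]]
(I − A)⁻¹ = adj(I−A) / det(I−A) ≈
  [   1.1688     0.5195]
  [   0.1299     1.1688]
x = (I − A)⁻¹ d = adj(I−A)·d / det(I−A), with det(I−A) = 0.7700:
  x_C = (0.90·180 + 0.40·460) / 0.7700 = 346.00 / 0.7700 ≈ 449.4
  x_T = (0.10·180 + 0.90·460) / 0.7700 = 432.00 / 0.7700 ≈ 561.0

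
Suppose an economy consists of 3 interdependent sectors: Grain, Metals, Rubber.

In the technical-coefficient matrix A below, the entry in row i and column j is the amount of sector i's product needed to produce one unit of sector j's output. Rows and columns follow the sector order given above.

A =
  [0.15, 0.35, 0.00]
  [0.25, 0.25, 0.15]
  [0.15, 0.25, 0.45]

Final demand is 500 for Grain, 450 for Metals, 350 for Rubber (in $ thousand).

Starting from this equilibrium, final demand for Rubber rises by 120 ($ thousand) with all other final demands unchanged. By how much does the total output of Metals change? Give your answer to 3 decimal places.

Δx_M = 58.230

I − A =
  [   0.85    -0.35     0.00]
  [  -0.25     0.75    -0.15]
  [  -0.15    -0.25     0.55]
Cofactors of I−A, C_ij = (−1)^(i+j)·(minor ij) (rows/columns in the sector order above):
  C_11 = (0.75)(0.55) − (-0.15)(-0.25) = 0.3750
  C_12 = −[(-0.25)(0.55) − (-0.15)(-0.15)] = 0.1600
  C_13 = (-0.25)(-0.25) − (0.75)(-0.15) = 0.1750
  C_21 = −[(-0.35)(0.55) − (0.00)(-0.25)] = 0.1925
  C_22 = (0.85)(0.55) − (0.00)(-0.15) = 0.4675
  C_23 = −[(0.85)(-0.25) − (-0.35)(-0.15)] = 0.2650
  C_31 = (-0.35)(-0.15) − (0.00)(0.75) = 0.0525
  C_32 = −[(0.85)(-0.15) − (0.00)(-0.25)] = 0.1275
  C_33 = (0.85)(0.75) − (-0.35)(-0.25) = 0.5500
det(I−A) = Σ_j (I−A)_1j·C_1j = (0.85)(0.3750) + (-0.35)(0.1600) + (0.00)(0.1750) = 0.26275
adj(I−A) = Cᵀ =
  [ 0.3750   0.1925   0.0525]
  [ 0.1600   0.4675   0.1275]
  [ 0.1750   0.2650   0.5500]
(I − A)⁻¹ = adj(I−A) / det(I−A) ≈
  [   1.4272     0.7326     0.1998]
  [   0.6089     1.7793     0.4853]
  [   0.6660     1.0086     2.0932]
Δx = (I − A)⁻¹ Δd with Δd having +120 in the Rubber component and 0 elsewhere.
So Δx_M = L_MR · (+120), where L_MR = adj(I−A)_MR / det(I−A) = 0.1275 / 0.26275.
Δx_M = 0.1275 × (+120) / 0.26275 = 15.30 / 0.26275 ≈ 58.230.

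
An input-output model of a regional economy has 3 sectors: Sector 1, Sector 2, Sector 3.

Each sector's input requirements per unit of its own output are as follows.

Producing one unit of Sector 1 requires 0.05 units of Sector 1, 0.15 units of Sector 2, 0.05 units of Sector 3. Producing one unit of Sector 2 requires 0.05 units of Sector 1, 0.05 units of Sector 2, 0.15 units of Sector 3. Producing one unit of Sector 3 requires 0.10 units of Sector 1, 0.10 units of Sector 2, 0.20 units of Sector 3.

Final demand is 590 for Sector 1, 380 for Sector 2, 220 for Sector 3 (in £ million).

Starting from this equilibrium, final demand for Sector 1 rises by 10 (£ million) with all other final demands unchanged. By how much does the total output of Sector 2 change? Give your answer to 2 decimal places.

I − A =
  [   0.95    -0.05    -0.10]
  [  -0.15     0.95    -0.10]
  [  -0.05    -0.15     0.80]
Cofactors of I−A, C_ij = (−1)^(i+j)·(minor ij) (rows/columns in the sector order above):
  C_11 = (0.95)(0.80) − (-0.10)(-0.15) = 0.7450
  C_12 = −[(-0.15)(0.80) − (-0.10)(-0.05)] = 0.1250
  C_13 = (-0.15)(-0.15) − (0.95)(-0.05) = 0.0700
  C_21 = −[(-0.05)(0.80) − (-0.10)(-0.15)] = 0.0550
  C_22 = (0.95)(0.80) − (-0.10)(-0.05) = 0.7550
  C_23 = −[(0.95)(-0.15) − (-0.05)(-0.05)] = 0.1450
  C_31 = (-0.05)(-0.10) − (-0.10)(0.95) = 0.1000
  C_32 = −[(0.95)(-0.10) − (-0.10)(-0.15)] = 0.1100
  C_33 = (0.95)(0.95) − (-0.05)(-0.15) = 0.8950
det(I−A) = Σ_j (I−A)_1j·C_1j = (0.95)(0.7450) + (-0.05)(0.1250) + (-0.10)(0.0700) = 0.6945
adj(I−A) = Cᵀ =
  [ 0.7450   0.0550   0.1000]
  [ 0.1250   0.7550   0.1100]
  [ 0.0700   0.1450   0.8950]
(I − A)⁻¹ = adj(I−A) / det(I−A) ≈
  [   1.0727     0.0792     0.1440]
  [   0.1800     1.0871     0.1584]
  [   0.1008     0.2088     1.2887]
Δx = (I − A)⁻¹ Δd with Δd having +10 in the Sector 1 component and 0 elsewhere.
So Δx_2 = L_21 · (+10), where L_21 = adj(I−A)_21 / det(I−A) = 0.1250 / 0.6945.
Δx_2 = 0.1250 × (+10) / 0.6945 = 1.25 / 0.6945 ≈ 1.80.

Δx_2 = 1.80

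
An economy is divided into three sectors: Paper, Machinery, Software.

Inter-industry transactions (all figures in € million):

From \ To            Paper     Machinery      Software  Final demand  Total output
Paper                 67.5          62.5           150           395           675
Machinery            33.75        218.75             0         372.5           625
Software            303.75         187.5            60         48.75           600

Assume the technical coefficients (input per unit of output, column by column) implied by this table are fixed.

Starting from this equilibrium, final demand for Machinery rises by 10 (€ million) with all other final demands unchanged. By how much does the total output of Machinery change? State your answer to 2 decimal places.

Δx_M = 15.67

Technical coefficients a_ij = z_ij / X_j:
  a_PP = 67.5/675 = 0.10, a_MP = 33.75/675 = 0.05, a_SP = 303.75/675 = 0.45
  a_PM = 62.5/625 = 0.10, a_MM = 218.75/625 = 0.35, a_SM = 187.5/625 = 0.30
  a_PS = 150/600 = 0.25, a_MS = 0/600 = 0.00, a_SS = 60/600 = 0.10
I − A =
  [   0.90    -0.10    -0.25]
  [  -0.05     0.65     0.00]
  [  -0.45    -0.30     0.90]
Cofactors of I−A, C_ij = (−1)^(i+j)·(minor ij) (rows/columns in the sector order above):
  C_11 = (0.65)(0.90) − (0.00)(-0.30) = 0.5850
  C_12 = −[(-0.05)(0.90) − (0.00)(-0.45)] = 0.0450
  C_13 = (-0.05)(-0.30) − (0.65)(-0.45) = 0.3075
  C_21 = −[(-0.10)(0.90) − (-0.25)(-0.30)] = 0.1650
  C_22 = (0.90)(0.90) − (-0.25)(-0.45) = 0.6975
  C_23 = −[(0.90)(-0.30) − (-0.10)(-0.45)] = 0.3150
  C_31 = (-0.10)(0.00) − (-0.25)(0.65) = 0.1625
  C_32 = −[(0.90)(0.00) − (-0.25)(-0.05)] = 0.0125
  C_33 = (0.90)(0.65) − (-0.10)(-0.05) = 0.5800
det(I−A) = Σ_j (I−A)_1j·C_1j = (0.90)(0.5850) + (-0.10)(0.0450) + (-0.25)(0.3075) = 0.445125
adj(I−A) = Cᵀ =
  [ 0.5850   0.1650   0.1625]
  [ 0.0450   0.6975   0.0125]
  [ 0.3075   0.3150   0.5800]
(I − A)⁻¹ = adj(I−A) / det(I−A) ≈
  [   1.3142     0.3707     0.3651]
  [   0.1011     1.5670     0.0281]
  [   0.6908     0.7077     1.3030]
Δx = (I − A)⁻¹ Δd with Δd having +10 in the Machinery component and 0 elsewhere.
So Δx_M = L_MM · (+10), where L_MM = adj(I−A)_MM / det(I−A) = 0.6975 / 0.445125.
Δx_M = 0.6975 × (+10) / 0.445125 = 6.975 / 0.445125 ≈ 15.67.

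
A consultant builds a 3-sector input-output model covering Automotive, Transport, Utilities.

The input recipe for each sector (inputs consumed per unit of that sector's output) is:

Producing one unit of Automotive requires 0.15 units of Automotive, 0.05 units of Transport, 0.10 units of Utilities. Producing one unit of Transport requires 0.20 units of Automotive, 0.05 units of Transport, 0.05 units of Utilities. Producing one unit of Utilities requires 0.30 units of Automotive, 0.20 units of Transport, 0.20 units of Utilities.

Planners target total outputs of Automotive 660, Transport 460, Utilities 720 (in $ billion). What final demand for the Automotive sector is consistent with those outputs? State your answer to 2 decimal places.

I − A =
  [   0.85    -0.20    -0.30]
  [  -0.05     0.95    -0.20]
  [  -0.10    -0.05     0.80]
d = (I − A) x:
  d_A = (+0.85)·660 + (-0.20)·460 + (-0.30)·720 = 253.00
  d_T = (-0.05)·660 + (+0.95)·460 + (-0.20)·720 = 260.00
  d_U = (-0.10)·660 + (-0.05)·460 + (+0.80)·720 = 487.00

d_A = 253.00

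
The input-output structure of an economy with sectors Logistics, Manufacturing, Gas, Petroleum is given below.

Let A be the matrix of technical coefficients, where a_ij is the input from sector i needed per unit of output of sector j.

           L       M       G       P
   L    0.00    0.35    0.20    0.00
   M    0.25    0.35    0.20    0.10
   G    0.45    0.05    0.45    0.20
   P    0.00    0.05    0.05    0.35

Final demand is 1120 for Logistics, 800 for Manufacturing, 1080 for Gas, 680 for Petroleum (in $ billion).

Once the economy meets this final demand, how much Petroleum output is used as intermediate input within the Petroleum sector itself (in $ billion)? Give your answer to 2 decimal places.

z_PP = 685.94

I − A =
  [   1.00    -0.35    -0.20     0.00]
  [  -0.25     0.65    -0.20    -0.10]
  [  -0.45    -0.05     0.55    -0.20]
  [   0.00    -0.05    -0.05     0.65]
Compute the cofactors C_ij = (−1)^(i+j)·(3×3 minor ij) of I−A; the adjugate is their transpose:
adj(I−A) = Cᵀ =
  [ 0.214375   0.130125   0.130750   0.060250]
  [ 0.147625   0.289000   0.167500   0.096000]
  [ 0.198500   0.144875   0.360625   0.133250]
  [ 0.026625   0.033375   0.040625   0.206875]
det(I−A) = Σ_j (I−A)_1j·C_1j = (1.00)(0.214375) + (-0.35)(0.147625) + (-0.20)(0.198500) + (0.00)(0.026625) = 0.12300625
(I − A)⁻¹ = adj(I−A) / det(I−A) ≈
  [   1.7428     1.0579     1.0630     0.4898]
  [   1.2001     2.3495     1.3617     0.7804]
  [   1.6137     1.1778     2.9318     1.0833]
  [   0.2165     0.2713     0.3303     1.6818]
First solve x = (I − A)⁻¹ d = adj(I−A)·d / det(I−A); in particular x_P = (0.026625·1120 + 0.033375·800 + 0.040625·1080 + 0.206875·680) / 0.12300625 = 241.07 / 0.12300625 ≈ 1959.8191.
Intermediate flow from P to P: z_PP = a_PP · x_P = 0.35 × 241.07 / 0.12300625 = 84.3745 / 0.12300625 ≈ 685.94.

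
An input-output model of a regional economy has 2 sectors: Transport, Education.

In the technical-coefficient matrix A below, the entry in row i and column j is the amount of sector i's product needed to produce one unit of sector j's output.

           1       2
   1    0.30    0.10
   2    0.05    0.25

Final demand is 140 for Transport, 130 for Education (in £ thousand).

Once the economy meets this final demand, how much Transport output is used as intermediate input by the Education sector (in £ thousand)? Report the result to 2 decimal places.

I − A =
  [   0.70    -0.10]
  [  -0.05     0.75]
det(I−A) = (0.70)(0.75) − (-0.10)(-0.05) = 0.5200
adj(I−A) = [[0.75, 0.10], [0.05, 0.70]]
(I − A)⁻¹ = adj(I−A) / det(I−A) ≈
  [   1.4423     0.1923]
  [   0.0962     1.3462]
First solve x = (I − A)⁻¹ d = adj(I−A)·d / det(I−A); in particular x_2 = (0.05·140 + 0.70·130) / 0.5200 = 98.00 / 0.5200 ≈ 188.4615.
Intermediate flow from 1 to 2: z_12 = a_12 · x_2 = 0.10 × 98.00 / 0.5200 = 9.80 / 0.5200 ≈ 18.85.

z_12 = 18.85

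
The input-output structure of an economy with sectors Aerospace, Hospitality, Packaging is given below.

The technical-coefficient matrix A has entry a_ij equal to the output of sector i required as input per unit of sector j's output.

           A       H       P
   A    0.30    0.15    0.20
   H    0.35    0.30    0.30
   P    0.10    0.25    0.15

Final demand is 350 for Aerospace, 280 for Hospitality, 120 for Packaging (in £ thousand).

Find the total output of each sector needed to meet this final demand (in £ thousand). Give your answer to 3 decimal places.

x_A = 895.986, x_H = 1091.222, x_P = 567.534

I − A =
  [   0.70    -0.15    -0.20]
  [  -0.35     0.70    -0.30]
  [  -0.10    -0.25     0.85]
Cofactors of I−A, C_ij = (−1)^(i+j)·(minor ij) (rows/columns in the sector order above):
  C_11 = (0.70)(0.85) − (-0.30)(-0.25) = 0.5200
  C_12 = −[(-0.35)(0.85) − (-0.30)(-0.10)] = 0.3275
  C_13 = (-0.35)(-0.25) − (0.70)(-0.10) = 0.1575
  C_21 = −[(-0.15)(0.85) − (-0.20)(-0.25)] = 0.1775
  C_22 = (0.70)(0.85) − (-0.20)(-0.10) = 0.5750
  C_23 = −[(0.70)(-0.25) − (-0.15)(-0.10)] = 0.1900
  C_31 = (-0.15)(-0.30) − (-0.20)(0.70) = 0.1850
  C_32 = −[(0.70)(-0.30) − (-0.20)(-0.35)] = 0.2800
  C_33 = (0.70)(0.70) − (-0.15)(-0.35) = 0.4375
det(I−A) = Σ_j (I−A)_1j·C_1j = (0.70)(0.5200) + (-0.15)(0.3275) + (-0.20)(0.1575) = 0.283375
adj(I−A) = Cᵀ =
  [ 0.5200   0.1775   0.1850]
  [ 0.3275   0.5750   0.2800]
  [ 0.1575   0.1900   0.4375]
(I − A)⁻¹ = adj(I−A) / det(I−A) ≈
  [   1.8350     0.6264     0.6528]
  [   1.1557     2.0291     0.9881]
  [   0.5558     0.6705     1.5439]
x = (I − A)⁻¹ d = adj(I−A)·d / det(I−A), with det(I−A) = 0.283375:
  x_A = (0.5200·350 + 0.1775·280 + 0.1850·120) / 0.283375 = 253.90 / 0.283375 ≈ 895.986
  x_H = (0.3275·350 + 0.5750·280 + 0.2800·120) / 0.283375 = 309.225 / 0.283375 ≈ 1091.222
  x_P = (0.1575·350 + 0.1900·280 + 0.4375·120) / 0.283375 = 160.825 / 0.283375 ≈ 567.534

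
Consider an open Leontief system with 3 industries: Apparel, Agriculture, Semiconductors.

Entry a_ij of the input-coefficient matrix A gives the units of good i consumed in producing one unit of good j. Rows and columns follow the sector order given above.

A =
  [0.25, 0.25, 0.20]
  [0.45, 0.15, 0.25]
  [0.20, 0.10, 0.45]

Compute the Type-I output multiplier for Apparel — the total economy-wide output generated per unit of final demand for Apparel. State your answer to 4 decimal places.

m_1 = 4.4522

I − A =
  [   0.75    -0.25    -0.20]
  [  -0.45     0.85    -0.25]
  [  -0.20    -0.10     0.55]
Cofactors of I−A, C_ij = (−1)^(i+j)·(minor ij) (rows/columns in the sector order above):
  C_11 = (0.85)(0.55) − (-0.25)(-0.10) = 0.4425
  C_12 = −[(-0.45)(0.55) − (-0.25)(-0.20)] = 0.2975
  C_13 = (-0.45)(-0.10) − (0.85)(-0.20) = 0.2150
  C_21 = −[(-0.25)(0.55) − (-0.20)(-0.10)] = 0.1575
  C_22 = (0.75)(0.55) − (-0.20)(-0.20) = 0.3725
  C_23 = −[(0.75)(-0.10) − (-0.25)(-0.20)] = 0.1250
  C_31 = (-0.25)(-0.25) − (-0.20)(0.85) = 0.2325
  C_32 = −[(0.75)(-0.25) − (-0.20)(-0.45)] = 0.2775
  C_33 = (0.75)(0.85) − (-0.25)(-0.45) = 0.5250
det(I−A) = Σ_j (I−A)_1j·C_1j = (0.75)(0.4425) + (-0.25)(0.2975) + (-0.20)(0.2150) = 0.2145
adj(I−A) = Cᵀ =
  [ 0.4425   0.1575   0.2325]
  [ 0.2975   0.3725   0.2775]
  [ 0.2150   0.1250   0.5250]
(I − A)⁻¹ = adj(I−A) / det(I−A) ≈
  [   2.06294     0.73427     1.08392]
  [   1.38695     1.73660     1.29371]
  [   1.00233     0.58275     2.44755]
The output multiplier for sector j is the column-j sum of the Leontief inverse (I − A)⁻¹ = adj(I−A) / det(I−A).
Column 1 of adj(I−A): (0.4425, 0.2975, 0.2150); det(I−A) = 0.2145.
m_1 = (0.4425 + 0.2975 + 0.2150) / 0.2145 = 0.955 / 0.2145 ≈ 4.4522.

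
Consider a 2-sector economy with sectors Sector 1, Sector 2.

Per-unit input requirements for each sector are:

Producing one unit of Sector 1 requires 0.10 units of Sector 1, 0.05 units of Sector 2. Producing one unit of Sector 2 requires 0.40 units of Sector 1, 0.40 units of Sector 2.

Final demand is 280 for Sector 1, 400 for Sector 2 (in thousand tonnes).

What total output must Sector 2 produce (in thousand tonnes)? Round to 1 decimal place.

x_2 = 719.2

I − A =
  [   0.90    -0.40]
  [  -0.05     0.60]
det(I−A) = (0.90)(0.60) − (-0.40)(-0.05) = 0.5200
adj(I−A) = [[0.60, 0.40], [0.05, 0.90]]
(I − A)⁻¹ = adj(I−A) / det(I−A) ≈
  [   1.1538     0.7692]
  [   0.0962     1.7308]
x = (I − A)⁻¹ d = adj(I−A)·d / det(I−A), with det(I−A) = 0.5200:
  x_1 = (0.60·280 + 0.40·400) / 0.5200 = 328.00 / 0.5200 ≈ 630.8
  x_2 = (0.05·280 + 0.90·400) / 0.5200 = 374.00 / 0.5200 ≈ 719.2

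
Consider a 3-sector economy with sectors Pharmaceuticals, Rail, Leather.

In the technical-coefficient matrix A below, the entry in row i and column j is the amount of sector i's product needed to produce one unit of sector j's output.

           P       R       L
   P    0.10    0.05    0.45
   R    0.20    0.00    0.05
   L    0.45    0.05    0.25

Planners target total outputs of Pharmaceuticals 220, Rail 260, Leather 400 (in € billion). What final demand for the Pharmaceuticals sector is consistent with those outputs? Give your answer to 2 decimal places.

d_P = 5.00

I − A =
  [   0.90    -0.05    -0.45]
  [  -0.20     1.00    -0.05]
  [  -0.45    -0.05     0.75]
d = (I − A) x:
  d_P = (+0.90)·220 + (-0.05)·260 + (-0.45)·400 = 5.00
  d_R = (-0.20)·220 + (+1.00)·260 + (-0.05)·400 = 196.00
  d_L = (-0.45)·220 + (-0.05)·260 + (+0.75)·400 = 188.00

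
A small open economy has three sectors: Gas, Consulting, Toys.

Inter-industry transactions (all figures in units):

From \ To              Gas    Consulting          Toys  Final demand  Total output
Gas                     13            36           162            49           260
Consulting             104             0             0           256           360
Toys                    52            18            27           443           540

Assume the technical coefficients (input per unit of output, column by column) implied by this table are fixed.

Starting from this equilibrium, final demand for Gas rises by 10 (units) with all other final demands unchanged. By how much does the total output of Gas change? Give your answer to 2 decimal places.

Technical coefficients a_ij = z_ij / X_j:
  a_GG = 13/260 = 0.05, a_CG = 104/260 = 0.40, a_TG = 52/260 = 0.20
  a_GC = 36/360 = 0.10, a_CC = 0/360 = 0.00, a_TC = 18/360 = 0.05
  a_GT = 162/540 = 0.30, a_CT = 0/540 = 0.00, a_TT = 27/540 = 0.05
I − A =
  [   0.95    -0.10    -0.30]
  [  -0.40     1.00     0.00]
  [  -0.20    -0.05     0.95]
Cofactors of I−A, C_ij = (−1)^(i+j)·(minor ij) (rows/columns in the sector order above):
  C_11 = (1.00)(0.95) − (0.00)(-0.05) = 0.9500
  C_12 = −[(-0.40)(0.95) − (0.00)(-0.20)] = 0.3800
  C_13 = (-0.40)(-0.05) − (1.00)(-0.20) = 0.2200
  C_21 = −[(-0.10)(0.95) − (-0.30)(-0.05)] = 0.1100
  C_22 = (0.95)(0.95) − (-0.30)(-0.20) = 0.8425
  C_23 = −[(0.95)(-0.05) − (-0.10)(-0.20)] = 0.0675
  C_31 = (-0.10)(0.00) − (-0.30)(1.00) = 0.3000
  C_32 = −[(0.95)(0.00) − (-0.30)(-0.40)] = 0.1200
  C_33 = (0.95)(1.00) − (-0.10)(-0.40) = 0.9100
det(I−A) = Σ_j (I−A)_1j·C_1j = (0.95)(0.9500) + (-0.10)(0.3800) + (-0.30)(0.2200) = 0.7985
adj(I−A) = Cᵀ =
  [ 0.9500   0.1100   0.3000]
  [ 0.3800   0.8425   0.1200]
  [ 0.2200   0.0675   0.9100]
(I − A)⁻¹ = adj(I−A) / det(I−A) ≈
  [   1.1897     0.1378     0.3757]
  [   0.4759     1.0551     0.1503]
  [   0.2755     0.0845     1.1396]
Δx = (I − A)⁻¹ Δd with Δd having +10 in the Gas component and 0 elsewhere.
So Δx_G = L_GG · (+10), where L_GG = adj(I−A)_GG / det(I−A) = 0.9500 / 0.7985.
Δx_G = 0.9500 × (+10) / 0.7985 = 9.50 / 0.7985 ≈ 11.90.

Δx_G = 11.90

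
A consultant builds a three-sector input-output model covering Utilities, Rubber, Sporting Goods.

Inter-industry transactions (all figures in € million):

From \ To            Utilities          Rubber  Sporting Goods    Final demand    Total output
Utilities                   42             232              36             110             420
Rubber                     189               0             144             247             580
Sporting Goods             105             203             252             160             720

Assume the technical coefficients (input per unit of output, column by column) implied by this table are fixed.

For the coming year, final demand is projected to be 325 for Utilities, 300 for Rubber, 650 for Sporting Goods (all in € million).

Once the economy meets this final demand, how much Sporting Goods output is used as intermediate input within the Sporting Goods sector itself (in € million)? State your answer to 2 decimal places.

Technical coefficients a_ij = z_ij / X_j:
  a_UU = 42/420 = 0.10, a_RU = 189/420 = 0.45, a_SU = 105/420 = 0.25
  a_UR = 232/580 = 0.40, a_RR = 0/580 = 0.00, a_SR = 203/580 = 0.35
  a_US = 36/720 = 0.05, a_RS = 144/720 = 0.20, a_SS = 252/720 = 0.35
I − A =
  [   0.90    -0.40    -0.05]
  [  -0.45     1.00    -0.20]
  [  -0.25    -0.35     0.65]
Cofactors of I−A, C_ij = (−1)^(i+j)·(minor ij) (rows/columns in the sector order above):
  C_11 = (1.00)(0.65) − (-0.20)(-0.35) = 0.5800
  C_12 = −[(-0.45)(0.65) − (-0.20)(-0.25)] = 0.3425
  C_13 = (-0.45)(-0.35) − (1.00)(-0.25) = 0.4075
  C_21 = −[(-0.40)(0.65) − (-0.05)(-0.35)] = 0.2775
  C_22 = (0.90)(0.65) − (-0.05)(-0.25) = 0.5725
  C_23 = −[(0.90)(-0.35) − (-0.40)(-0.25)] = 0.4150
  C_31 = (-0.40)(-0.20) − (-0.05)(1.00) = 0.1300
  C_32 = −[(0.90)(-0.20) − (-0.05)(-0.45)] = 0.2025
  C_33 = (0.90)(1.00) − (-0.40)(-0.45) = 0.7200
det(I−A) = Σ_j (I−A)_1j·C_1j = (0.90)(0.5800) + (-0.40)(0.3425) + (-0.05)(0.4075) = 0.364625
adj(I−A) = Cᵀ =
  [ 0.5800   0.2775   0.1300]
  [ 0.3425   0.5725   0.2025]
  [ 0.4075   0.4150   0.7200]
(I − A)⁻¹ = adj(I−A) / det(I−A) ≈
  [   1.5907     0.7611     0.3565]
  [   0.9393     1.5701     0.5554]
  [   1.1176     1.1382     1.9746]
First solve x = (I − A)⁻¹ d = adj(I−A)·d / det(I−A); in particular x_S = (0.4075·325 + 0.4150·300 + 0.7200·650) / 0.364625 = 724.9375 / 0.364625 ≈ 1988.1728.
Intermediate flow from S to S: z_SS = a_SS · x_S = 0.35 × 724.9375 / 0.364625 = 253.728125 / 0.364625 ≈ 695.86.

z_SS = 695.86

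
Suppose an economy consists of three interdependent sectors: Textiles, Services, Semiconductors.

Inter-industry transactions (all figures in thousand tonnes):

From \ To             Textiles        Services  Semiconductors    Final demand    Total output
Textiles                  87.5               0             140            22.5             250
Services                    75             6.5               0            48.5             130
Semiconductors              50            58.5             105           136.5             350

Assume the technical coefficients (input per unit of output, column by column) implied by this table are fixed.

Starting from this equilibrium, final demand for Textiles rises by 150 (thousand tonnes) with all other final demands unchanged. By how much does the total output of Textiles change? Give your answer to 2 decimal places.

Technical coefficients a_ij = z_ij / X_j:
  a_11 = 87.5/250 = 0.35, a_21 = 75/250 = 0.30, a_31 = 50/250 = 0.20
  a_12 = 0/130 = 0.00, a_22 = 6.5/130 = 0.05, a_32 = 58.5/130 = 0.45
  a_13 = 140/350 = 0.40, a_23 = 0/350 = 0.00, a_33 = 105/350 = 0.30
I − A =
  [   0.65     0.00    -0.40]
  [  -0.30     0.95     0.00]
  [  -0.20    -0.45     0.70]
Cofactors of I−A, C_ij = (−1)^(i+j)·(minor ij) (rows/columns in the sector order above):
  C_11 = (0.95)(0.70) − (0.00)(-0.45) = 0.6650
  C_12 = −[(-0.30)(0.70) − (0.00)(-0.20)] = 0.2100
  C_13 = (-0.30)(-0.45) − (0.95)(-0.20) = 0.3250
  C_21 = −[(0.00)(0.70) − (-0.40)(-0.45)] = 0.1800
  C_22 = (0.65)(0.70) − (-0.40)(-0.20) = 0.3750
  C_23 = −[(0.65)(-0.45) − (0.00)(-0.20)] = 0.2925
  C_31 = (0.00)(0.00) − (-0.40)(0.95) = 0.3800
  C_32 = −[(0.65)(0.00) − (-0.40)(-0.30)] = 0.1200
  C_33 = (0.65)(0.95) − (0.00)(-0.30) = 0.6175
det(I−A) = Σ_j (I−A)_1j·C_1j = (0.65)(0.6650) + (0.00)(0.2100) + (-0.40)(0.3250) = 0.30225
adj(I−A) = Cᵀ =
  [ 0.6650   0.1800   0.3800]
  [ 0.2100   0.3750   0.1200]
  [ 0.3250   0.2925   0.6175]
(I − A)⁻¹ = adj(I−A) / det(I−A) ≈
  [   2.2002     0.5955     1.2572]
  [   0.6948     1.2407     0.3970]
  [   1.0753     0.9677     2.0430]
Δx = (I − A)⁻¹ Δd with Δd having +150 in the Textiles component and 0 elsewhere.
So Δx_1 = L_11 · (+150), where L_11 = adj(I−A)_11 / det(I−A) = 0.6650 / 0.30225.
Δx_1 = 0.6650 × (+150) / 0.30225 = 99.75 / 0.30225 ≈ 330.02.

Δx_1 = 330.02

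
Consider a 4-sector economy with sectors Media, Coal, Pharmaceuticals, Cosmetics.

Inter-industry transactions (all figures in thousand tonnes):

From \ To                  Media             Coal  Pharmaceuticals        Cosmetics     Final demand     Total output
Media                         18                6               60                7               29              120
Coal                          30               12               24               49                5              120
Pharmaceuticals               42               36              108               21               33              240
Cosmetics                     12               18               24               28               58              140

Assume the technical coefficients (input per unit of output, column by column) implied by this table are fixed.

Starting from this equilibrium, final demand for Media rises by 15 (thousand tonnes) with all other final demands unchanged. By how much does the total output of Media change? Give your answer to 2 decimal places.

Technical coefficients a_ij = z_ij / X_j:
  a_11 = 18/120 = 0.15, a_21 = 30/120 = 0.25, a_31 = 42/120 = 0.35, a_41 = 12/120 = 0.10
  a_12 = 6/120 = 0.05, a_22 = 12/120 = 0.10, a_32 = 36/120 = 0.30, a_42 = 18/120 = 0.15
  a_13 = 60/240 = 0.25, a_23 = 24/240 = 0.10, a_33 = 108/240 = 0.45, a_43 = 24/240 = 0.10
  a_14 = 7/140 = 0.05, a_24 = 49/140 = 0.35, a_34 = 21/140 = 0.15, a_44 = 28/140 = 0.20
I − A =
  [   0.85    -0.05    -0.25    -0.05]
  [  -0.25     0.90    -0.10    -0.35]
  [  -0.35    -0.30     0.55    -0.15]
  [  -0.10    -0.15    -0.10     0.80]
Compute the cofactors C_ij = (−1)^(i+j)·(3×3 minor ij) of I−A; the adjugate is their transpose:
adj(I−A) = Cᵀ =
  [ 0.316875   0.092500   0.177875   0.093625]
  [ 0.167250   0.283000   0.157250   0.163750]
  [ 0.323250   0.239000   0.549250   0.227750]
  [ 0.111375   0.094500   0.120375   0.289125]
det(I−A) = Σ_j (I−A)_1j·C_1j = (0.85)(0.316875) + (-0.05)(0.167250) + (-0.25)(0.323250) + (-0.05)(0.111375) = 0.1746
(I − A)⁻¹ = adj(I−A) / det(I−A) ≈
  [   1.8149     0.5298     1.0188     0.5362]
  [   0.9579     1.6208     0.9006     0.9379]
  [   1.8514     1.3688     3.1458     1.3044]
  [   0.6379     0.5412     0.6894     1.6559]
Δx = (I − A)⁻¹ Δd with Δd having +15 in the Media component and 0 elsewhere.
So Δx_1 = L_11 · (+15), where L_11 = adj(I−A)_11 / det(I−A) = 0.316875 / 0.1746.
Δx_1 = 0.316875 × (+15) / 0.1746 = 4.753125 / 0.1746 ≈ 27.22.

Δx_1 = 27.22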